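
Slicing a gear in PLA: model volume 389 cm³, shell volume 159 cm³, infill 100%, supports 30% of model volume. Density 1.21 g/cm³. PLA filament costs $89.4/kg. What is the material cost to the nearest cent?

Volume inside the shell = 389 − 159, so 230 cm³.
Infill deposited = 1.00 × 230 = 230 cm³.
Support = 0.30 × 389, so 116.7 cm³.
Deposited volume = 159 + 230 + 116.7, so 505.7 cm³.
Mass = 505.7 × 1.21 = 611.897 g.
Cost = 611.897 g / 1000 × $89.4/kg = $54.70.

$54.70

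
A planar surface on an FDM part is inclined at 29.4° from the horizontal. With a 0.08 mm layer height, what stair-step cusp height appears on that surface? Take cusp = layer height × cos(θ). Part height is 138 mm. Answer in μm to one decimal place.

h_c = t·cos θ = 0.08 × 0.8712 = 0.069696 mm (69.7 μm).

69.7 μm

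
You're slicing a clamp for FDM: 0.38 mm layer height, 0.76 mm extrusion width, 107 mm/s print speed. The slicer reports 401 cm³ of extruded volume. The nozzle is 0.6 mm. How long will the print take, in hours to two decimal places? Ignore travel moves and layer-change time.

Line area = 0.38 × 0.76 = 0.2888 mm².
Toolpath length = 401 cm³ / 0.2888 mm² = 401000 / 0.2888 = 1388504.2 mm.
Extrusion time = 1388504.2 / 107, so 12976.7 s.
Converting: 12976.7 s = 3.60 hours.

3.60 hours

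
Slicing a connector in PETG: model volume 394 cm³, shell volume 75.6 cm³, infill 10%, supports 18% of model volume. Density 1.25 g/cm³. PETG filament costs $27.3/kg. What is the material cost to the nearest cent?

$6.09

Infill region = 394 − 75.6 = 318.4 cm³.
Infill deposited = 0.10 × 318.4 = 31.84 cm³.
Support = 0.18 × 394 = 70.92 cm³.
Total extruded = 75.6 + 31.84 + 70.92, so 178.36 cm³.
Mass = 178.36 × 1.25, so 222.95 g.
At $27.3/kg: 222.95/1000 × 27.3 = $6.09.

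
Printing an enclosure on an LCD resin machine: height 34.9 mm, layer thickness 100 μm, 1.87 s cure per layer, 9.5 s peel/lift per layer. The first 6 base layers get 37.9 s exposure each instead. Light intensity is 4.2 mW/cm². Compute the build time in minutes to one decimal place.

Layer count = ceil(34.9 / 0.1) = 349.
Burn-in layers = 6 × (37.9 + 9.5) = 284.4 s.
Normal layers = 343 × (1.87 + 9.5) = 3899.91 s.
Total = 284.4 + 3899.91 = 4184.31 s = 69.7 minutes.

69.7 minutes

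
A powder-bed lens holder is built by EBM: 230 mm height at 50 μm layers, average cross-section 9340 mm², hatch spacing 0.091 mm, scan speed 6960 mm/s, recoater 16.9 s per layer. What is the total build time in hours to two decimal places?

40.44 hours

Layer count = ceil(230 / 0.05) = 4600.
Hatch length per layer: 9340 / 0.091 → 102637.4 mm.
Beam time per layer = 102637.4 / 6960, so 14.7468 s.
Time per layer = 14.7468 + 16.9, so 31.6468 s.
Total: 4600 × 31.6468 s = 145575.28 s → 40.44 hours.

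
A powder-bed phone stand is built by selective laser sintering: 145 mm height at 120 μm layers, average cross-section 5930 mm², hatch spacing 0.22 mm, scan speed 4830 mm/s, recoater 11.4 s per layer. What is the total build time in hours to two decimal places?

Layer count = ceil(145 / 0.12) = 1209.
Per-layer scan distance = 5930 / 0.22 = 26954.5 mm.
Per-layer scan time: 26954.5 / 4830 → 5.5806 s.
Time per layer = 5.5806 + 11.4, so 16.9806 s.
Total: 1209 × 16.9806 s = 20529.5454 s → 5.70 hours.

5.70 hours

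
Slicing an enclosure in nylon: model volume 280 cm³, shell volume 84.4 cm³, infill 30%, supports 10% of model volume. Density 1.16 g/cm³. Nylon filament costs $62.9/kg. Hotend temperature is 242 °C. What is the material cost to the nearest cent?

Interior volume = 280 − 84.4 = 195.6 cm³.
Infill volume = 0.30 × 195.6, so 58.68 cm³.
Support: 0.10 × 280 → 28 cm³.
Total extruded: 84.4 + 58.68 + 28 → 171.08 cm³.
Mass: 171.08 × 1.16 → 198.4528 g.
Cost = 198.4528 g / 1000 × $62.9/kg = $12.48.

$12.48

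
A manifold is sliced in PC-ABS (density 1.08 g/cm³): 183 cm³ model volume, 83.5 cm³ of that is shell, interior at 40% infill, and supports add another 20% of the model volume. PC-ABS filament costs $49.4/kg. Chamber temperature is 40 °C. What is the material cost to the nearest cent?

$8.53

Interior volume: 183 − 83.5 → 99.5 cm³.
Infill volume = 0.40 × 99.5 = 39.8 cm³.
Support: 0.20 × 183 → 36.6 cm³.
Total extruded = 83.5 + 39.8 + 36.6, so 159.9 cm³.
Mass = 159.9 × 1.08, so 172.692 g.
Cost = 172.692 g / 1000 × $49.4/kg = $8.53.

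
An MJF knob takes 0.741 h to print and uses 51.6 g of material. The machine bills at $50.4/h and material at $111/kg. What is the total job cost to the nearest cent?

Machine cost = 50.4 × 0.741, so $37.3464.
Material cost = 111 × 51.6/1000 = $5.7276.
Total = 37.3464 + 5.7276 = 43.074 ≈ $43.07.

$43.07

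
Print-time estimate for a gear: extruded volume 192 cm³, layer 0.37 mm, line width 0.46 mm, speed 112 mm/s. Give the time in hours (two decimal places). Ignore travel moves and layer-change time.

Bead cross-section = 0.37 × 0.46 = 0.1702 mm².
Path length: 192000 mm³ / 0.1702 mm² → 1128084.6 mm.
Time extruding = 1128084.6 / 112, so 10072.2 s.
10072.2 s = 2.80 hours.

2.80 hours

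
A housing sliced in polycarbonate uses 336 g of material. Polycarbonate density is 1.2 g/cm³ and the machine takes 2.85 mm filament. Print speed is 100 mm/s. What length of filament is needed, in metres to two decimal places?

Volume = 336 g / 1.2 g·cm⁻³ = 280 cm³ = 280000 mm³.
Filament cross-section = π × (2.85/2)² = 6.3794 mm².
Length = 280000 / 6.3794 = 43891.28 mm = 43.89 m.

43.89 m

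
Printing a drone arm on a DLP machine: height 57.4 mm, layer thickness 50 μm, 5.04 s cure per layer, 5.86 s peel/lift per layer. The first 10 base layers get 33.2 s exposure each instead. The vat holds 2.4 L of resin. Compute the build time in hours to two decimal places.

Number of layers: 57.4 / 0.05 → 1148 (rounded up).
Bottom layers = 10 × (33.2 + 5.86), so 390.6 s.
Remaining layers: 1138 × (5.04 + 5.86) → 12404.2 s.
Total = 390.6 + 12404.2 = 12794.8 s = 3.55 hours.

3.55 hours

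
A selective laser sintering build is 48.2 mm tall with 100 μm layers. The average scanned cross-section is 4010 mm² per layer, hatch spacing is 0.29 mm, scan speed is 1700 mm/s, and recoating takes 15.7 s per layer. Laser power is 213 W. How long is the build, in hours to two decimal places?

3.19 hours

Layers = ⌈48.2/0.1⌉ = 482.
Hatch length per layer = 4010 / 0.29 = 13827.6 mm.
Per-layer scan time = 13827.6 / 1700, so 8.1339 s.
Per-layer time = 8.1339 + 15.7, so 23.8339 s.
482 layers × 23.8339 s/layer = 11487.9398 s, i.e. 3.19 hours.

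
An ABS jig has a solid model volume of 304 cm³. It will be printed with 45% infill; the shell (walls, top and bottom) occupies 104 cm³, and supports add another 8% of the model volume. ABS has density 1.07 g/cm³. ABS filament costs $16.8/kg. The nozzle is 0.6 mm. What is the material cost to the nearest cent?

Interior volume = 304 − 104 = 200 cm³.
Infill volume = 0.45 × 200 = 90 cm³.
Support = 0.08 × 304, so 24.32 cm³.
Deposited volume = 104 + 90 + 24.32, so 218.32 cm³.
Mass = 218.32 × 1.07 = 233.6024 g.
Cost = 233.6024 g / 1000 × $16.8/kg = $3.92.

$3.92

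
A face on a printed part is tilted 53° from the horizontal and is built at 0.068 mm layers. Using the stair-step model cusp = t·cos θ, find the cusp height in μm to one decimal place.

Cusp = layer height × cos(53°) = 0.068 × 0.6018 = 0.040922 mm = 40.9 μm.

40.9 μm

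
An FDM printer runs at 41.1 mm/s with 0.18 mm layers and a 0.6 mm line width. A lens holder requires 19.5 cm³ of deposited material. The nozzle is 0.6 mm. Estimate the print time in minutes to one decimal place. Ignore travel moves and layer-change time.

73.2 minutes

Bead cross-section: 0.18 × 0.6 → 0.108 mm².
Path length: 19500 mm³ / 0.108 mm² → 180555.6 mm.
Extrusion time = 180555.6 / 41.1 = 4393.1 s.
4393.1 s = 73.2 minutes.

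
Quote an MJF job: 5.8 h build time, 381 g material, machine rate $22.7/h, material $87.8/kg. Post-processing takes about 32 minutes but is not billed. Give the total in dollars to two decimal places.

Machine cost: 22.7 × 5.8 → $131.66.
Material cost = 87.8 × 381/1000, so $33.4518.
Total = 131.66 + 33.4518 = 165.1118 ≈ $165.11.

$165.11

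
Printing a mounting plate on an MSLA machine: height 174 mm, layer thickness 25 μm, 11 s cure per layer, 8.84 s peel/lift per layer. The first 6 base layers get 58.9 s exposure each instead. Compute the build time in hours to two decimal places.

Number of layers: 174 / 0.025 → 6960 (rounded up).
Bottom layers = 6 × (58.9 + 8.84) = 406.44 s.
Remaining layers: 6954 × (11 + 8.84) → 137967.36 s.
Total = 406.44 + 137967.36 = 138373.8 s = 38.44 hours.

38.44 hours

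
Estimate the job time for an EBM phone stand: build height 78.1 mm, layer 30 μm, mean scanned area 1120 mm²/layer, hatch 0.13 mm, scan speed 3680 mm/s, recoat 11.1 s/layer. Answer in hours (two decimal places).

Number of layers: 78.1 / 0.03 → 2604 (rounded up).
Scan path per layer: 1120 / 0.13 → 8615.4 mm.
Per-layer scan time = 8615.4 / 3680 = 2.3411 s.
Layer cycle = 2.3411 + 11.1, so 13.4411 s.
Build time = 2604 × 13.4411 = 35000.6244 s = 9.72 hours.

9.72 hours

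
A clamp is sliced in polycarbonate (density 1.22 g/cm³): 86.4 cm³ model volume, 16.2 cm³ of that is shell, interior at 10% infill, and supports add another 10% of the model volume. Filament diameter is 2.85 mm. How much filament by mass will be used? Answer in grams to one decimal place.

38.9 g

Volume inside the shell: 86.4 − 16.2 → 70.2 cm³.
Infill volume = 0.10 × 70.2, so 7.02 cm³.
Support = 0.10 × 86.4, so 8.64 cm³.
Total printed volume: 16.2 + 7.02 + 8.64 → 31.86 cm³.
Mass = 31.86 × 1.22, so 38.8692 g.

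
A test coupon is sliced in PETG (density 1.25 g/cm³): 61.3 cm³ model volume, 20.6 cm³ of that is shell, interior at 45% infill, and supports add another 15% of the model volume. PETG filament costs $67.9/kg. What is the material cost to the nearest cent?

$4.08

Infill region: 61.3 − 20.6 → 40.7 cm³.
Infill deposited = 0.45 × 40.7, so 18.315 cm³.
Support = 0.15 × 61.3 = 9.195 cm³.
Total extruded = 20.6 + 18.315 + 9.195, so 48.11 cm³.
Mass = 48.11 × 1.25 = 60.1375 g.
At $67.9/kg: 60.1375/1000 × 67.9 = $4.08.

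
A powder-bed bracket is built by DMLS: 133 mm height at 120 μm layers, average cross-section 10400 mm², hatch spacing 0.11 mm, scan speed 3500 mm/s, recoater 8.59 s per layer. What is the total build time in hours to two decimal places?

Layers = ⌈133/0.12⌉ = 1109.
Per-layer scan distance = 10400 / 0.11, so 94545.5 mm.
Per-layer scan time = 94545.5 / 3500, so 27.013 s.
Layer cycle = 27.013 + 8.59 = 35.603 s.
1109 layers × 35.603 s/layer = 39483.727 s, i.e. 10.97 hours.

10.97 hours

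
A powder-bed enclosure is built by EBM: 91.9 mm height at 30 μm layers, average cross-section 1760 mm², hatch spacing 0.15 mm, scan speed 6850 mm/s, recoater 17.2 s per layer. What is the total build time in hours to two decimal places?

16.10 hours

Number of layers: 91.9 / 0.03 → 3064 (rounded up).
Hatch length per layer = 1760 / 0.15, so 11733.3 mm.
Beam time per layer = 11733.3 / 6850 = 1.7129 s.
Per-layer time = 1.7129 + 17.2, so 18.9129 s.
Build time = 3064 × 18.9129 = 57949.1256 s = 16.10 hours.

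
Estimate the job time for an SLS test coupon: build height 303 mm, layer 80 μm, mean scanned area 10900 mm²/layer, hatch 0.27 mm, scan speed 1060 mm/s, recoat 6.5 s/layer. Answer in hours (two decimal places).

46.91 hours

Layers = ⌈303/0.08⌉ = 3788.
Per-layer scan distance = 10900 / 0.27 = 40370.4 mm.
Laser time per layer: 40370.4 / 1060 → 38.0853 s.
Layer cycle = 38.0853 + 6.5 = 44.5853 s.
3788 layers × 44.5853 s/layer = 168889.1164 s, i.e. 46.91 hours.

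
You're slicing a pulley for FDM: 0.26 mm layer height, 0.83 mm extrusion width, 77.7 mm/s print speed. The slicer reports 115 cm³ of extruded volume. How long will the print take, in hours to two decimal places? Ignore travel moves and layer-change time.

Line area = 0.26 × 0.83, so 0.2158 mm².
Total extruded path = 115000/0.2158 = 532900.8 mm.
Print-move time: 532900.8 / 77.7 → 6858.4 s.
That's 6858.4 s → 1.91 hours.

1.91 hours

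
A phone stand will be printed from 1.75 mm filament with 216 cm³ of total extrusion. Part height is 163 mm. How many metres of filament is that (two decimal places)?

Cross-section of 1.75 mm filament: π·(1.75/2)² = 2.4053 mm².
Length = 216 cm³ / 2.4053 mm² = 216000 / 2.4053 = 89801.69 mm = 89.80 m.

89.80 m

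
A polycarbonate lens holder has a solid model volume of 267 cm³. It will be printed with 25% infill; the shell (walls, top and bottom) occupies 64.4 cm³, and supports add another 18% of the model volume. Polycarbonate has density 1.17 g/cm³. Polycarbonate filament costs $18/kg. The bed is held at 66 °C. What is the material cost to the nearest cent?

$3.44

Volume inside the shell: 267 − 64.4 → 202.6 cm³.
Infill deposited = 0.25 × 202.6, so 50.65 cm³.
Support = 0.18 × 267 = 48.06 cm³.
Total extruded = 64.4 + 50.65 + 48.06, so 163.11 cm³.
Mass = 163.11 × 1.17 = 190.8387 g.
Cost = 190.8387 g / 1000 × $18/kg = $3.44.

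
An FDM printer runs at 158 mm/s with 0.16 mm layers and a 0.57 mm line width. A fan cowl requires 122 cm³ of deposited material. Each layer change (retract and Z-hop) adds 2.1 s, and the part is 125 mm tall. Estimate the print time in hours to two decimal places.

2.81 hours

Bead cross-section: 0.16 × 0.57 → 0.0912 mm².
Total extruded path = 122000/0.0912 = 1337719.3 mm.
Print-move time = 1337719.3 / 158, so 8466.6 s.
Number of layers: 125 / 0.16 → 782 (rounded up).
Z-hop total: 782 × 2.1 → 1642.2 s.
Altogether 8466.6 + 1642.2 = 10108.8 s, i.e. 2.81 hours.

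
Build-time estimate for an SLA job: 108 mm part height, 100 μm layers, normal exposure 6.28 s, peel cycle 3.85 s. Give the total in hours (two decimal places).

Layer count = ceil(108 / 0.1) = 1080.
Cycle time = 6.28 + 3.85 = 10.13 s.
Total = 1080 × 10.13 = 10940.4 s = 3.04 hours.

3.04 hours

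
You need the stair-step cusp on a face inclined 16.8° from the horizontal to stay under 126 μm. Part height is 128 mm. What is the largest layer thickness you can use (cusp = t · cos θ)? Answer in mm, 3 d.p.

Layer height = cusp / cos(16.8°) = 0.126 / 0.9573 = 0.132 mm.

0.132 mm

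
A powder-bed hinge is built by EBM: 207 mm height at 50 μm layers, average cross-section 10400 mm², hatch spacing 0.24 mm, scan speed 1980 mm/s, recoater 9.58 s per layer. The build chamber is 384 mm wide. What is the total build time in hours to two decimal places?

Layer count = ceil(207 / 0.05) = 4140.
Per-layer scan distance = 10400 / 0.24, so 43333.3 mm.
Per-layer scan time = 43333.3 / 1980 = 21.8855 s.
Time per layer = 21.8855 + 9.58 = 31.4655 s.
Build time = 4140 × 31.4655 = 130267.17 s = 36.19 hours.

36.19 hours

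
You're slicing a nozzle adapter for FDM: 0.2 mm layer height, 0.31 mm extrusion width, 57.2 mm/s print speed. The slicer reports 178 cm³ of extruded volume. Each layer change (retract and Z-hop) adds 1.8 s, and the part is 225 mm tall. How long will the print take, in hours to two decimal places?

Extrusion cross-section = 0.2 × 0.31 = 0.062 mm².
Path length: 178000 mm³ / 0.062 mm² → 2870967.7 mm.
Time extruding: 2870967.7 / 57.2 → 50191.7 s.
Number of layers: 225 / 0.2 → 1125 (rounded up).
Non-print overhead = 1125 × 1.8, so 2025 s.
Altogether 50191.7 + 2025 = 52216.7 s, i.e. 14.50 hours.

14.50 hours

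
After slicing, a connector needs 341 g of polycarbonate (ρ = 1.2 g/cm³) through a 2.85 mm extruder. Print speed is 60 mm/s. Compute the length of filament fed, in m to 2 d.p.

Volume = 341 g / 1.2 g·cm⁻³ = 284.1667 cm³ = 284166.7 mm³.
Filament cross-section = π × (2.85/2)² = 6.3794 mm².
Length = 284166.7 / 6.3794 = 44544.42 mm = 44.54 m.

44.54 m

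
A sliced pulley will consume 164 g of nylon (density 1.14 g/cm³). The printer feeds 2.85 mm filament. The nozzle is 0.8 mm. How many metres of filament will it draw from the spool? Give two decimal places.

Volume = 164 g / 1.14 g·cm⁻³ = 143.8596 cm³ = 143859.6 mm³.
A = π r² = π × 1.425² = 6.3794 mm².
Length = 143859.6 / 6.3794 = 22550.65 mm = 22.55 m.

22.55 m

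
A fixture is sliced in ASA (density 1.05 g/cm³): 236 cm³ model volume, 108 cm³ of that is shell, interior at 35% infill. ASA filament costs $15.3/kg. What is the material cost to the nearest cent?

$2.45

Volume inside the shell: 236 − 108 → 128 cm³.
Infill deposited: 0.35 × 128 → 44.8 cm³.
Total printed volume = 108 + 44.8 = 152.8 cm³.
Mass: 152.8 × 1.05 → 160.44 g.
Cost = 160.44 g / 1000 × $15.3/kg = $2.45.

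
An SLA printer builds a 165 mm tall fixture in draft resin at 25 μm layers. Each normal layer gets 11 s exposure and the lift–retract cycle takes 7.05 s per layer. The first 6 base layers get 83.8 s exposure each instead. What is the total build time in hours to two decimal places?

33.21 hours

Layer count = ceil(165 / 0.025) = 6600.
Burn-in layers = 6 × (83.8 + 7.05), so 545.1 s.
Regular layers = 6594 × (11 + 7.05) = 119021.7 s.
Sum: 545.1 + 119021.7 = 119566.8 s → 33.21 hours.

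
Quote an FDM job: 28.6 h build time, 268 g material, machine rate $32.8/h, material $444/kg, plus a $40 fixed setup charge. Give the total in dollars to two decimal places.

$1097.07

Machine cost = 32.8 × 28.6, so $938.08.
Feedstock cost: 444 × 268/1000 → $118.992.
Total = 938.08 + 118.992 + 40 = 1097.072 ≈ $1097.07.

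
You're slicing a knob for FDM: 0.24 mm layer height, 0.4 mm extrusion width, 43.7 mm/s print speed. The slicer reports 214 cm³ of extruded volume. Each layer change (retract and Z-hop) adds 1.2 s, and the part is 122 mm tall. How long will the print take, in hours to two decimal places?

Extrusion cross-section = 0.24 × 0.4 = 0.096 mm².
Toolpath length = 214 cm³ / 0.096 mm² = 214000 / 0.096 = 2229166.7 mm.
Print-move time: 2229166.7 / 43.7 → 51010.7 s.
Layer count = ceil(122 / 0.24) = 509.
Layer-change overhead = 509 × 1.2, so 610.8 s.
Total = 51010.7 + 610.8 = 51621.5 s = 14.34 hours.

14.34 hours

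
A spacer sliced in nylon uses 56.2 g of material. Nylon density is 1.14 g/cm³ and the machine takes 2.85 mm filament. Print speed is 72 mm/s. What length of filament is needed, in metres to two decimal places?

7.73 m

Volume = 56.2 g / 1.14 g·cm⁻³ = 49.2982 cm³ = 49298.2 mm³.
Cross-section of 2.85 mm filament: π·(2.85/2)² = 6.3794 mm².
L = V/A = 49298.2/6.3794 = 7727.72 mm → 7.73 m.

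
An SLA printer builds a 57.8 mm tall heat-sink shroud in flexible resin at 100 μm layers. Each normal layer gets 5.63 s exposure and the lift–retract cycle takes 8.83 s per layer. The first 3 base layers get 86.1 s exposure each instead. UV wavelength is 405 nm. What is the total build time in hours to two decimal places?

2.39 hours

Layer count = ceil(57.8 / 0.1) = 578.
Bottom layers = 3 × (86.1 + 8.83) = 284.79 s.
Remaining layers = 575 × (5.63 + 8.83) = 8314.5 s.
Sum: 284.79 + 8314.5 = 8599.29 s → 2.39 hours.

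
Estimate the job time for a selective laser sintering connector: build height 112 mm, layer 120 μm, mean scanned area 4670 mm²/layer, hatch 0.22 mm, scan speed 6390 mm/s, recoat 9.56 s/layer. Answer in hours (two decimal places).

Number of layers: 112 / 0.12 → 934 (rounded up).
Scan path per layer = 4670 / 0.22 = 21227.3 mm.
Per-layer scan time = 21227.3 / 6390 = 3.322 s.
Time per layer = 3.322 + 9.56 = 12.882 s.
934 layers × 12.882 s/layer = 12031.788 s, i.e. 3.34 hours.

3.34 hours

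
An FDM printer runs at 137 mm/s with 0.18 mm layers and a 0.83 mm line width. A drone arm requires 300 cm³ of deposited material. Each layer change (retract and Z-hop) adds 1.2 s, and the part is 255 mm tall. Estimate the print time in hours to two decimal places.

4.54 hours

Line area = 0.18 × 0.83, so 0.1494 mm².
Path length: 300000 mm³ / 0.1494 mm² → 2008032.1 mm.
Print-move time = 2008032.1 / 137 = 14657.2 s.
Number of layers: 255 / 0.18 → 1417 (rounded up).
Non-print overhead: 1417 × 1.2 → 1700.4 s.
Total = 14657.2 + 1700.4 = 16357.6 s = 4.54 hours.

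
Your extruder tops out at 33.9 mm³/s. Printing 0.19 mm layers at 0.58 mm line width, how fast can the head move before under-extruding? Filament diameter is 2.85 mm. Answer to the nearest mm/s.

Extrusion cross-section = 0.19 × 0.58 = 0.1102 mm².
v_max = Q/A = 33.9/0.1102 = 307.62 mm/s → 308 mm/s.

308 mm/s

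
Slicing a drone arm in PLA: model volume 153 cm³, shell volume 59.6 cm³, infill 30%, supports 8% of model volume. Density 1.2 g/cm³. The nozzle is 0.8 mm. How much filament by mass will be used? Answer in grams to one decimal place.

119.8 g

Infill region = 153 − 59.6 = 93.4 cm³.
Deposited infill: 0.30 × 93.4 → 28.02 cm³.
Support: 0.08 × 153 → 12.24 cm³.
Deposited volume = 59.6 + 28.02 + 12.24 = 99.86 cm³.
Mass = 99.86 × 1.2 = 119.832 g.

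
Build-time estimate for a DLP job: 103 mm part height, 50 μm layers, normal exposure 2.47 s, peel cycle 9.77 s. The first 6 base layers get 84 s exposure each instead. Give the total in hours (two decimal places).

Layer count = ceil(103 / 0.05) = 2060.
Bottom layers: 6 × (84 + 9.77) → 562.62 s.
Remaining layers = 2054 × (2.47 + 9.77), so 25140.96 s.
Total = 562.62 + 25140.96 = 25703.58 s = 7.14 hours.

7.14 hours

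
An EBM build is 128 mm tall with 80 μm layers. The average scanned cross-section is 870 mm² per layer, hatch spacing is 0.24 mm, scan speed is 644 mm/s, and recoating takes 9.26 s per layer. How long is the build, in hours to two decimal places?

Number of layers: 128 / 0.08 → 1600 (rounded up).
Per-layer scan distance = 870 / 0.24 = 3625 mm.
Per-layer scan time: 3625 / 644 → 5.6289 s.
Time per layer = 5.6289 + 9.26, so 14.8889 s.
Build time = 1600 × 14.8889 = 23822.24 s = 6.62 hours.

6.62 hours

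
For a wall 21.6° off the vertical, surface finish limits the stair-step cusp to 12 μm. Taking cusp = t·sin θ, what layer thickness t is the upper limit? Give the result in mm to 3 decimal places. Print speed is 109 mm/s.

0.033 mm

sin(21.6°) = 0.3681; t_max = 0.012/0.3681 = 0.033 mm.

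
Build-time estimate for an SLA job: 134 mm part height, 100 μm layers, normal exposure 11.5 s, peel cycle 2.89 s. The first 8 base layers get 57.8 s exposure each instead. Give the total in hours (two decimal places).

Layers = ⌈134/0.1⌉ = 1340.
Bottom layers: 8 × (57.8 + 2.89) → 485.52 s.
Remaining layers = 1332 × (11.5 + 2.89) = 19167.48 s.
Sum: 485.52 + 19167.48 = 19653 s → 5.46 hours.

5.46 hours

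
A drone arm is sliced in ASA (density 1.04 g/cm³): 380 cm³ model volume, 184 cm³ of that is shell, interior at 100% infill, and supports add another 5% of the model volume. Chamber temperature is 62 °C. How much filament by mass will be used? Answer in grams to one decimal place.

415.0 g

Infill region = 380 − 184, so 196 cm³.
Infill deposited: 1.00 × 196 → 196 cm³.
Support = 0.05 × 380 = 19 cm³.
Total printed volume = 184 + 196 + 19, so 399 cm³.
Mass: 399 × 1.04 → 414.96 g.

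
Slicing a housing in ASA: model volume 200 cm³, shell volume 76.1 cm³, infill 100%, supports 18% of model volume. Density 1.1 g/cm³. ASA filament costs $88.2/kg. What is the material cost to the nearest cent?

$22.90

Infill region = 200 − 76.1 = 123.9 cm³.
Infill volume = 1.00 × 123.9 = 123.9 cm³.
Support: 0.18 × 200 → 36 cm³.
Total printed volume = 76.1 + 123.9 + 36 = 236 cm³.
Mass: 236 × 1.1 → 259.6 g.
At $88.2/kg: 259.6/1000 × 88.2 = $22.90.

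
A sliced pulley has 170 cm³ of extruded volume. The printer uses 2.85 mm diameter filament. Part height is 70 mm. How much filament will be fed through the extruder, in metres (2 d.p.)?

26.65 m

A = π r² = π × 1.425² = 6.3794 mm².
Length = 170 cm³ / 6.3794 mm² = 170000 / 6.3794 = 26648.27 mm = 26.65 m.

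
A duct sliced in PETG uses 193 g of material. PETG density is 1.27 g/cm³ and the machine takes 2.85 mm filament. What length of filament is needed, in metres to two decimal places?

Volume = 193 g / 1.27 g·cm⁻³ = 151.9685 cm³ = 151968.5 mm³.
A = π r² = π × 1.425² = 6.3794 mm².
L = V/A = 151968.5/6.3794 = 23821.75 mm → 23.82 m.

23.82 m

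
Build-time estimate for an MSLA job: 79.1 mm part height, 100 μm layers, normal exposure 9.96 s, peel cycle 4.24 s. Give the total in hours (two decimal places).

3.12 hours

Layer count = ceil(79.1 / 0.1) = 791.
Per-layer time = 9.96 + 4.24, so 14.2 s.
Build time: 791 × 14.2 s = 11232.2 s, i.e. 3.12 hours.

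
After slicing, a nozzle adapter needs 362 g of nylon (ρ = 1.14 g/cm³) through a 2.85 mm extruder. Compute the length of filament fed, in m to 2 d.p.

49.78 m

Extruded volume: 362/1.14 = 317.5439 cm³ (317543.9 mm³).
Cross-section of 2.85 mm filament: π·(2.85/2)² = 6.3794 mm².
L = V/A = 317543.9/6.3794 = 49776.45 mm → 49.78 m.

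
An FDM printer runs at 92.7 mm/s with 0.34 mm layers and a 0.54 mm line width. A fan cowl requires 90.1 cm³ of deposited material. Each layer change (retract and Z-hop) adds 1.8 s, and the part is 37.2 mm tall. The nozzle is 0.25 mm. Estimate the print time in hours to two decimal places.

Bead cross-section = 0.34 × 0.54, so 0.1836 mm².
Toolpath length = 90.1 cm³ / 0.1836 mm² = 90100 / 0.1836 = 490740.7 mm.
Time extruding = 490740.7 / 92.7, so 5293.9 s.
Layer count = ceil(37.2 / 0.34) = 110.
Layer-change overhead = 110 × 1.8, so 198 s.
Total = 5293.9 + 198 = 5491.9 s = 1.53 hours.

1.53 hours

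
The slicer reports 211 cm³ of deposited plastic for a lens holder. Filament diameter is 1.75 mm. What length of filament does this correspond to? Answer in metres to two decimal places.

87.72 m

Filament cross-section = π × (1.75/2)² = 2.4053 mm².
L = 211000 mm³ / 2.4053 mm² = 87722.95 mm, i.e. 87.72 m.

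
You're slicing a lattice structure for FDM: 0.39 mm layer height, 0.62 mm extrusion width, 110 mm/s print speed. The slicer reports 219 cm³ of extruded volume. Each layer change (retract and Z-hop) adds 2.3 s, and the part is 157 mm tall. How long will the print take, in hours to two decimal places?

2.54 hours

Line area: 0.39 × 0.62 → 0.2418 mm².
Total extruded path = 219000/0.2418 = 905707.2 mm.
Print-move time = 905707.2 / 110, so 8233.7 s.
Layers = ⌈157/0.39⌉ = 403.
Z-hop total = 403 × 2.3, so 926.9 s.
Altogether 8233.7 + 926.9 = 9160.6 s, i.e. 2.54 hours.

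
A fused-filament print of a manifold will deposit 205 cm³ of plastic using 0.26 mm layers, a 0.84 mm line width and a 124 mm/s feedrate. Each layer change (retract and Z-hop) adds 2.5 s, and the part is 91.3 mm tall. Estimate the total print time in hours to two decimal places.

Bead cross-section = 0.26 × 0.84, so 0.2184 mm².
Total extruded path = 205000/0.2184 = 938644.7 mm.
Print-move time = 938644.7 / 124 = 7569.7 s.
Layer count = ceil(91.3 / 0.26) = 352.
Layer-change overhead: 352 × 2.5 → 880 s.
Altogether 7569.7 + 880 = 8449.7 s, i.e. 2.35 hours.

2.35 hours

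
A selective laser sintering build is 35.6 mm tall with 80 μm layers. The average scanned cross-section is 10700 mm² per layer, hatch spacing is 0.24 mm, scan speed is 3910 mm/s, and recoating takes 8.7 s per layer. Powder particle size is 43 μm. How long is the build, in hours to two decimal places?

2.48 hours

Layers = ⌈35.6/0.08⌉ = 445.
Hatch length per layer = 10700 / 0.24 = 44583.3 mm.
Laser time per layer = 44583.3 / 3910 = 11.4024 s.
Per-layer time: 11.4024 + 8.7 → 20.1024 s.
Build time = 445 × 20.1024 = 8945.568 s = 2.48 hours.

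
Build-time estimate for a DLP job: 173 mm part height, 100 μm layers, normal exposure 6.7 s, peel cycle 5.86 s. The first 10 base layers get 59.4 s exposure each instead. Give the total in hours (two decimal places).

6.18 hours

Layer count = ceil(173 / 0.1) = 1730.
Base layers = 10 × (59.4 + 5.86), so 652.6 s.
Normal layers: 1720 × (6.7 + 5.86) → 21603.2 s.
Total = 652.6 + 21603.2 = 22255.8 s = 6.18 hours.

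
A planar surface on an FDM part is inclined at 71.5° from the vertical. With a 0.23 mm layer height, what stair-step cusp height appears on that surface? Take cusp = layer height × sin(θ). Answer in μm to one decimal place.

218.1 μm

h_c = t·sin θ = 0.23 × 0.9483 = 0.218109 mm (218.1 μm).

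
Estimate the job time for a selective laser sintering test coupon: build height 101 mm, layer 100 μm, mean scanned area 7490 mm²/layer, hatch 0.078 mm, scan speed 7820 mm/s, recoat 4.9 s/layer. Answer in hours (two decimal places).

4.82 hours

Layers = ⌈101/0.1⌉ = 1010.
Hatch length per layer = 7490 / 0.078 = 96025.6 mm.
Laser time per layer = 96025.6 / 7820, so 12.2795 s.
Per-layer time = 12.2795 + 4.9, so 17.1795 s.
Total: 1010 × 17.1795 s = 17351.295 s → 4.82 hours.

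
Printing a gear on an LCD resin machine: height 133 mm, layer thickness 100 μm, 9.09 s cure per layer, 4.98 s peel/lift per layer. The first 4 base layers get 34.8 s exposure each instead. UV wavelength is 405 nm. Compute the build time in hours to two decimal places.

Layers = ⌈133/0.1⌉ = 1330.
Burn-in layers = 4 × (34.8 + 4.98) = 159.12 s.
Regular layers: 1326 × (9.09 + 4.98) → 18656.82 s.
Sum: 159.12 + 18656.82 = 18815.94 s → 5.23 hours.

5.23 hours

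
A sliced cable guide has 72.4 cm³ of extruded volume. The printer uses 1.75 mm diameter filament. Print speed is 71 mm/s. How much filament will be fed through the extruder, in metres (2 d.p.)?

30.10 m

A = π r² = π × 0.875² = 2.4053 mm².
L = 72400 mm³ / 2.4053 mm² = 30100.2 mm, i.e. 30.10 m.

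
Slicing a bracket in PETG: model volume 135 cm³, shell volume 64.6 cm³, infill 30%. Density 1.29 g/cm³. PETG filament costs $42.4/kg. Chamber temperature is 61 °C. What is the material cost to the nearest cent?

$4.69

Infill region = 135 − 64.6, so 70.4 cm³.
Infill volume = 0.30 × 70.4 = 21.12 cm³.
Total extruded = 64.6 + 21.12 = 85.72 cm³.
Mass = 85.72 × 1.29, so 110.5788 g.
At $42.4/kg: 110.5788/1000 × 42.4 = $4.69.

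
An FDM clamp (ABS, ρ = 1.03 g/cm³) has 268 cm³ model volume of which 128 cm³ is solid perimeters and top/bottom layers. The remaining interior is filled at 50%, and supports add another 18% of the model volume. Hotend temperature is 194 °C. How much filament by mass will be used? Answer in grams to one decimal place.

253.6 g

Infill region = 268 − 128, so 140 cm³.
Infill volume: 0.50 × 140 → 70 cm³.
Support = 0.18 × 268 = 48.24 cm³.
Total printed volume = 128 + 70 + 48.24 = 246.24 cm³.
Mass = 246.24 × 1.03, so 253.6272 g.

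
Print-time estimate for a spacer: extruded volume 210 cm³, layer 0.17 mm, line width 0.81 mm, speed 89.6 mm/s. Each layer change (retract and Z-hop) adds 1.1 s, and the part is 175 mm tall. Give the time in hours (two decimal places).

Bead cross-section: 0.17 × 0.81 → 0.1377 mm².
Path length: 210000 mm³ / 0.1377 mm² → 1525054.5 mm.
Time extruding = 1525054.5 / 89.6 = 17020.7 s.
Layers = ⌈175/0.17⌉ = 1030.
Z-hop total: 1030 × 1.1 → 1133 s.
Total = 17020.7 + 1133 = 18153.7 s = 5.04 hours.

5.04 hours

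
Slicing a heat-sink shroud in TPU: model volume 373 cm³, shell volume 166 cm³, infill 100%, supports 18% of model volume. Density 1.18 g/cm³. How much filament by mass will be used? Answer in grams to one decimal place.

Interior volume: 373 − 166 → 207 cm³.
Infill deposited = 1.00 × 207 = 207 cm³.
Support: 0.18 × 373 → 67.14 cm³.
Total printed volume = 166 + 207 + 67.14 = 440.14 cm³.
Mass = 440.14 × 1.18, so 519.3652 g.

519.4 g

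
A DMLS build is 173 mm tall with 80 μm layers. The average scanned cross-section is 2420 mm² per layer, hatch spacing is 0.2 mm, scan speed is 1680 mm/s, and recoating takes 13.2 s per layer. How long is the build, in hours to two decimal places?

12.26 hours

Number of layers: 173 / 0.08 → 2163 (rounded up).
Hatch length per layer = 2420 / 0.2 = 12100 mm.
Scan time per layer = 12100 / 1680 = 7.2024 s.
Time per layer: 7.2024 + 13.2 → 20.4024 s.
2163 layers × 20.4024 s/layer = 44130.3912 s, i.e. 12.26 hours.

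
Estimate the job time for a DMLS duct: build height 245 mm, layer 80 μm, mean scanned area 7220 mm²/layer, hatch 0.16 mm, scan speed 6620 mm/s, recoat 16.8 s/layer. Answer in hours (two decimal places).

Number of layers: 245 / 0.08 → 3063 (rounded up).
Per-layer scan distance: 7220 / 0.16 → 45125 mm.
Scan time per layer = 45125 / 6620 = 6.8165 s.
Per-layer time: 6.8165 + 16.8 → 23.6165 s.
3063 layers × 23.6165 s/layer = 72337.3395 s, i.e. 20.09 hours.

20.09 hours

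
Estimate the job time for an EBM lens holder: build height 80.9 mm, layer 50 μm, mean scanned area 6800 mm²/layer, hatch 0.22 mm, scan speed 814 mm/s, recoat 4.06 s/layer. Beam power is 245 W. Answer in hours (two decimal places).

Number of layers: 80.9 / 0.05 → 1618 (rounded up).
Per-layer scan distance: 6800 / 0.22 → 30909.1 mm.
Scan time per layer: 30909.1 / 814 → 37.9719 s.
Time per layer: 37.9719 + 4.06 → 42.0319 s.
1618 layers × 42.0319 s/layer = 68007.6142 s, i.e. 18.89 hours.

18.89 hours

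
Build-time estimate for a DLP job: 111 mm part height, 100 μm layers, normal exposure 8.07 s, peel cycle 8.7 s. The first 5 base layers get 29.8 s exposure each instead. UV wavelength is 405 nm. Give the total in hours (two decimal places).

Layer count = ceil(111 / 0.1) = 1110.
Burn-in layers = 5 × (29.8 + 8.7) = 192.5 s.
Remaining layers = 1105 × (8.07 + 8.7), so 18530.85 s.
Total = 192.5 + 18530.85 = 18723.35 s = 5.20 hours.

5.20 hours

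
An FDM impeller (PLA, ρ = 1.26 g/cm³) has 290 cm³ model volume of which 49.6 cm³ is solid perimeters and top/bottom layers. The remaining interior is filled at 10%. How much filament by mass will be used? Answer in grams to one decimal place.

Volume inside the shell = 290 − 49.6 = 240.4 cm³.
Infill deposited = 0.10 × 240.4 = 24.04 cm³.
Deposited volume = 49.6 + 24.04 = 73.64 cm³.
Mass = 73.64 × 1.26, so 92.7864 g.

92.8 g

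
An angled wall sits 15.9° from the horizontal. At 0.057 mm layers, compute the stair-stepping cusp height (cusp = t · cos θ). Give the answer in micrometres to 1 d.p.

54.8 μm

Cusp = layer height × cos(15.9°) = 0.057 × 0.9617 = 0.054817 mm = 54.8 μm.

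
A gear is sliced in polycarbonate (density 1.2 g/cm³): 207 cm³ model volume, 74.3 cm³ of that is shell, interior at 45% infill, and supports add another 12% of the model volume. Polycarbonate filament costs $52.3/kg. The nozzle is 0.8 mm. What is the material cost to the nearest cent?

Infill region = 207 − 74.3 = 132.7 cm³.
Deposited infill = 0.45 × 132.7, so 59.715 cm³.
Support = 0.12 × 207, so 24.84 cm³.
Deposited volume = 74.3 + 59.715 + 24.84 = 158.855 cm³.
Mass: 158.855 × 1.2 → 190.626 g.
Cost = 190.626 g / 1000 × $52.3/kg = $9.97.

$9.97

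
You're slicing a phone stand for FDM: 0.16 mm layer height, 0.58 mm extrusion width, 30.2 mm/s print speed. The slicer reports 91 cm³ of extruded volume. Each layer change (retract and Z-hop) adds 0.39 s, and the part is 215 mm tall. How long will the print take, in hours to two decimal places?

9.17 hours

Extrusion cross-section: 0.16 × 0.58 → 0.0928 mm².
Total extruded path = 91000/0.0928 = 980603.4 mm.
Extrusion time = 980603.4 / 30.2 = 32470.3 s.
Layer count = ceil(215 / 0.16) = 1344.
Layer-change overhead: 1344 × 0.39 → 524.16 s.
Altogether 32470.3 + 524.16 = 32994.46 s, i.e. 9.17 hours.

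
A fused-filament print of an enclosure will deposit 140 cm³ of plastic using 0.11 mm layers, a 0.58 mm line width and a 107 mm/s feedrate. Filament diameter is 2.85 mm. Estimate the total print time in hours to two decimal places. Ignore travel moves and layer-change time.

Line area = 0.11 × 0.58 = 0.0638 mm².
Total extruded path = 140000/0.0638 = 2194357.4 mm.
Print-move time = 2194357.4 / 107, so 20508 s.
That's 20508 s → 5.70 hours.

5.70 hours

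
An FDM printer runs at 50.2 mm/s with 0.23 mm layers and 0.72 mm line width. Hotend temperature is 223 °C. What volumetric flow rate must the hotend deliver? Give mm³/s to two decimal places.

8.31

Bead cross-section: 0.23 × 0.72 → 0.1656 mm².
Volumetric flow = 50.2 × 0.1656 = 8.31 mm³/s.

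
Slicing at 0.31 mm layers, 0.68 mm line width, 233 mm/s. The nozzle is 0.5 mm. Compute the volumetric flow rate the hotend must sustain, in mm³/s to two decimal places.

49.12

Extrusion cross-section: 0.31 × 0.68 → 0.2108 mm².
Q = v·A = 233 × 0.2108 = 49.12 mm³/s.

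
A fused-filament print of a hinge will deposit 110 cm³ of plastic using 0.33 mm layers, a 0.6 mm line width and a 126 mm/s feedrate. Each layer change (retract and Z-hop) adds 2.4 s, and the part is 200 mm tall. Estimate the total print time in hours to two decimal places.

Bead cross-section = 0.33 × 0.6 = 0.198 mm².
Toolpath length = 110 cm³ / 0.198 mm² = 110000 / 0.198 = 555555.6 mm.
Extrusion time: 555555.6 / 126 → 4409.2 s.
Layers = ⌈200/0.33⌉ = 607.
Z-hop total = 607 × 2.4 = 1456.8 s.
Altogether 4409.2 + 1456.8 = 5866 s, i.e. 1.63 hours.

1.63 hours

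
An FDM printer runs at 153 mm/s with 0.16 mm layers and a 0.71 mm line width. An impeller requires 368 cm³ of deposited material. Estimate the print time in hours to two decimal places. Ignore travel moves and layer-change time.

Bead cross-section = 0.16 × 0.71 = 0.1136 mm².
Toolpath length = 368 cm³ / 0.1136 mm² = 368000 / 0.1136 = 3239436.6 mm.
Extrusion time: 3239436.6 / 153 → 21172.8 s.
21172.8 s = 5.88 hours.

5.88 hours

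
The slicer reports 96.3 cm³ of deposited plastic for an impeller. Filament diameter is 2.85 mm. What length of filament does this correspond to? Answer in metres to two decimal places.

15.10 m

Cross-section of 2.85 mm filament: π·(2.85/2)² = 6.3794 mm².
Length = 96.3 cm³ / 6.3794 mm² = 96300 / 6.3794 = 15095.46 mm = 15.10 m.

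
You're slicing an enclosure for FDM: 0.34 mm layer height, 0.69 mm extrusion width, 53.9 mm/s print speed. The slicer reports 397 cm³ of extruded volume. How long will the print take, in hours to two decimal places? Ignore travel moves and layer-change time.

8.72 hours

Bead cross-section: 0.34 × 0.69 → 0.2346 mm².
Path length: 397000 mm³ / 0.2346 mm² → 1692242.1 mm.
Print-move time = 1692242.1 / 53.9, so 31396 s.
Converting: 31396 s = 8.72 hours.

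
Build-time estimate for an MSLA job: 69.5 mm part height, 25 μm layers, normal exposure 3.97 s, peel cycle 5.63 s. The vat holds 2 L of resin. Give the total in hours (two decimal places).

7.41 hours

Layers = ⌈69.5/0.025⌉ = 2780.
Each layer takes: 3.97 + 5.63 → 9.6 s.
Total = 2780 × 9.6 = 26688 s = 7.41 hours.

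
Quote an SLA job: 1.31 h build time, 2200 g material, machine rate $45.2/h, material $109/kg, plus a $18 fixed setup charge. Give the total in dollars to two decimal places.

$317.01

Machine cost = 45.2 × 1.31, so $59.212.
Feedstock cost = 109 × 2200/1000 = $239.80.
Total = 59.212 + 239.80 + 18 = 317.012 ≈ $317.01.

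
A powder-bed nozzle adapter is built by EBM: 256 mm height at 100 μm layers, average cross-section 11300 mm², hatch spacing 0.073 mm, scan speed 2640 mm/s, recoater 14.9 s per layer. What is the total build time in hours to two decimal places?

Layer count = ceil(256 / 0.1) = 2560.
Per-layer scan distance: 11300 / 0.073 → 154794.5 mm.
Scan time per layer = 154794.5 / 2640 = 58.6343 s.
Time per layer = 58.6343 + 14.9 = 73.5343 s.
Build time = 2560 × 73.5343 = 188247.808 s = 52.29 hours.

52.29 hours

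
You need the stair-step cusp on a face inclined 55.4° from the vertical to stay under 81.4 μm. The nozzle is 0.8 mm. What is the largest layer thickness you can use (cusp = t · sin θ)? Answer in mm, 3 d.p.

0.099 mm

sin(55.4°) = 0.8231; t_max = 0.0814/0.8231 = 0.099 mm.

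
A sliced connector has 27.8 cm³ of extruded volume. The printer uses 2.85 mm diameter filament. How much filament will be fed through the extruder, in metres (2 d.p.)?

4.36 m

A = π r² = π × 1.425² = 6.3794 mm².
L = 27800 mm³ / 6.3794 mm² = 4357.78 mm, i.e. 4.36 m.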